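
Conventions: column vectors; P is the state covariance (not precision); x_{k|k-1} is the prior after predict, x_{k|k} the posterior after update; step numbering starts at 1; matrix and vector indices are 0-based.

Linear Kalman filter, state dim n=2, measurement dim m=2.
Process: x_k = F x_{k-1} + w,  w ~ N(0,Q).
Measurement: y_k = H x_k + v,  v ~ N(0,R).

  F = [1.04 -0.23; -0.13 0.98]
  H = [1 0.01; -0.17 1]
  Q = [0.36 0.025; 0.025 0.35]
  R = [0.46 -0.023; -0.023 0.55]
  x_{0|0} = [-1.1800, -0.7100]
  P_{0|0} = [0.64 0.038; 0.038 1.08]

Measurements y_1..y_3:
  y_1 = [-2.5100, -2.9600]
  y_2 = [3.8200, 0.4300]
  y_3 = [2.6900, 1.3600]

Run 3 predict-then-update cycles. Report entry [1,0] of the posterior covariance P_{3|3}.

P_post[1,0] = 0.0005

step 1: x^-=[-1.0639, -0.5424]  P^-=[1.0912 -0.2651; -0.2651 1.3884]  S=[1.5460 -0.4593; -0.4593 2.0600]  K=[0.6844 -0.0661; 0.0474 0.7064]  nu=[-1.4407, -2.5985]  x^+=[-1.8781, -2.4461]  P^+=[0.3163 0.0017; 0.0017 0.3877]
step 2: x^-=[-1.3906, -2.1531]  P^-=[0.7219 -0.1034; -0.1034 0.7273]  S=[1.1799 -0.2417; -0.2417 1.3333]  K=[0.5984 -0.0611; 0.0342 0.5649]  nu=[5.2321, 2.3467]  x^+=[1.5970, -0.6485]  P^+=[0.2767 -0.0003; -0.0003 0.3098]
step 3: x^-=[1.8100, -0.8431]  P^-=[0.6758 -0.0826; -0.0826 0.6523]  S=[1.1342 -0.2138; -0.2138 1.2499]  K=[0.5842 -0.0581; 0.0345 0.5390]  nu=[0.8884, 2.5108]  x^+=[2.1832, 0.5410]  P^+=[0.2700 0.0005; 0.0005 0.2958]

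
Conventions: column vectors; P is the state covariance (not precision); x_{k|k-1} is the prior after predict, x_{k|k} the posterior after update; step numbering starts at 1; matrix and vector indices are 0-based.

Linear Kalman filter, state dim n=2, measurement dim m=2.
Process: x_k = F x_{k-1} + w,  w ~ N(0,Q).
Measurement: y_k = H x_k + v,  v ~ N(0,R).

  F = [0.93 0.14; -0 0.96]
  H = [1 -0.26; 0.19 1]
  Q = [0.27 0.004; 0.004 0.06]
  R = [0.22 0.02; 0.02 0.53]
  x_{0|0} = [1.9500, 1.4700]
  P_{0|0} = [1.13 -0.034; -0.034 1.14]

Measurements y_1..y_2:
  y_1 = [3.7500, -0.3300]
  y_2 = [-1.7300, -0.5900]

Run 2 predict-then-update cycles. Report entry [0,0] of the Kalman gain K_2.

K[0,0] = 0.6467

step 1: x^-=[2.0193, 1.4112]  P^-=[1.2608 0.1269; 0.1269 1.1106]  S=[1.4899 0.0914; 0.0914 1.7343]  K=[0.8138 0.1684; -0.1493 0.6621]  nu=[2.0976, -2.1249]  x^+=[3.3684, -0.3089]  P^+=[0.2000 0.0675; 0.0675 0.3351]
step 2: x^-=[3.0894, -0.2965]  P^-=[0.4671 0.1093; 0.1093 0.3688]  S=[0.6552 0.1168; 0.1168 0.9572]  K=[0.6467 0.1280; -0.0532 0.4135]  nu=[-4.8965, -0.8805]  x^+=[-0.1900, -0.4001]  P^+=[0.1580 0.0508; 0.0508 0.2084]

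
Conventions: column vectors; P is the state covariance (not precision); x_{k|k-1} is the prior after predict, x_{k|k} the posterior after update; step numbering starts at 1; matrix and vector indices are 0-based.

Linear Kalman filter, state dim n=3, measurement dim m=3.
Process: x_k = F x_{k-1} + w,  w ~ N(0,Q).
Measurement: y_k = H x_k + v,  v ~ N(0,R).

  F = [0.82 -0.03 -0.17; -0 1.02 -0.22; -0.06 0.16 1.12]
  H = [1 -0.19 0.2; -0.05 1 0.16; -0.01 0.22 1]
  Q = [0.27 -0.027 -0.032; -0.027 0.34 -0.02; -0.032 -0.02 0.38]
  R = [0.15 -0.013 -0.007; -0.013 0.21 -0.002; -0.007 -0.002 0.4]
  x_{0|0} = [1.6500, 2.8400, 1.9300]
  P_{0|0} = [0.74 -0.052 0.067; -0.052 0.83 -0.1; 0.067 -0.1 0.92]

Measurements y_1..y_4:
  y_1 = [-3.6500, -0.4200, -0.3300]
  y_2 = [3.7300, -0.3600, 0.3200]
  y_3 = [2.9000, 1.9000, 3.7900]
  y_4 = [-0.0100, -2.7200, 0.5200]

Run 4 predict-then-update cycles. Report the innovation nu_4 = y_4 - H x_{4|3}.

innov = [-1.7946, -3.5023, -2.2967]

step 1: x^-=[0.9397, 2.4722, 2.5170]  P^-=[0.7778 -0.0569 -0.1862; -0.0569 1.2929 -0.2179; -0.1862 -0.2179 1.5141]  S=[0.9987 -0.3714 0.0674; -0.3714 1.4826 0.3103; 0.0674 0.3103 1.8849]  K=[0.8212 0.1555 -0.1645; -0.0163 0.8688 -0.1068; 0.0559 -0.1304 0.7983]  nu=[-4.6234, -3.2479, -3.3815]  x^+=[-2.8058, 0.0870, -0.0175]  P^+=[0.1463 0.0424 -0.0797; 0.0424 0.1990 -0.0877; -0.0797 -0.0877 0.3377]
step 2: x^-=[-2.3004, 0.0926, 0.1627]  P^-=[0.3976 0.0440 -0.1675; 0.0440 0.6028 -0.1715; -0.1675 -0.1715 0.7877]  S=[0.5301 -0.1320 -0.0110; -0.1320 0.7773 0.0870; -0.0110 0.0870 1.1446]  K=[0.7008 0.1317 -0.1446; -0.0141 0.7451 -0.0911; 0.0272 -0.1176 0.6659]  nu=[6.0155, -0.5937, 0.1139]  x^+=[1.8203, -0.4450, 0.4720]  P^+=[0.1253 0.0363 -0.0698; 0.0363 0.1707 -0.0750; -0.0698 -0.0750 0.2822]
step 3: x^-=[1.4257, -0.5577, 0.3482]  P^-=[0.3794 0.0338 -0.1481; 0.0338 0.5649 -0.1479; -0.1481 -0.1479 0.7206]  S=[0.5178 -0.1295 -0.0090; -0.1295 0.7459 0.0916; -0.0090 0.0916 1.0857]  K=[0.6920 0.1251 -0.1379; -0.0180 0.7305 -0.0838; 0.0309 -0.1075 0.6444]  nu=[1.2987, 2.4733, 3.5788]  x^+=[2.1404, 0.9254, 2.4286]  P^+=[0.1230 0.0343 -0.0666; 0.0343 0.1669 -0.0712; -0.0666 -0.0712 0.2728]
step 4: x^-=[1.3145, 0.4096, 2.7397]  P^-=[0.3769 0.0307 -0.1437; 0.0307 0.5588 -0.1418; -0.1437 -0.1418 0.7096]  S=[0.5171 -0.1299 -0.0081; -0.1299 0.7418 0.0946; -0.0081 0.0946 1.0771]  K=[0.6909 0.1234 -0.1363; -0.0192 0.7278 -0.0819; 0.0325 -0.1045 0.6407]  nu=[-1.7946, -3.5023, -2.2967]  x^+=[-0.0445, -1.9166, 1.5760]  P^+=[0.1226 0.0339 -0.0658; 0.0339 0.1662 -0.0703; -0.0658 -0.0703 0.2711]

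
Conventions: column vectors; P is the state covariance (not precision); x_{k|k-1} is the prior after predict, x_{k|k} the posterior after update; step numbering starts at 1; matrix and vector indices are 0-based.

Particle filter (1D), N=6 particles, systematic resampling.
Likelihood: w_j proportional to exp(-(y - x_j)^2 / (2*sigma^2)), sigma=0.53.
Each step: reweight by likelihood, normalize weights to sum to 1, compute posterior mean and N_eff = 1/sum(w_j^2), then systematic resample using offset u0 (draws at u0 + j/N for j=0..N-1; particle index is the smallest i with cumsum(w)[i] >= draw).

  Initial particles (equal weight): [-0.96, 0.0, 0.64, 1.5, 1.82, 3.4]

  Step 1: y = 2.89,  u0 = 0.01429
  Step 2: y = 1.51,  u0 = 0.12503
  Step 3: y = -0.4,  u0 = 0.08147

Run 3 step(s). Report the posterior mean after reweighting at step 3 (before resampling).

step 1: w=[0.0000, 0.0000, 0.0002, 0.0405, 0.1645, 0.7948]  mean=3.0626  Neff=1.5142  idx=[3, 4, 5, 5, 5, 5]
step 2: w=[0.5406, 0.4557, 0.0009, 0.0009, 0.0009, 0.0009]  mean=1.6529  Neff=2.0005  idx=[0, 0, 0, 1, 1, 1]
step 3: w=[0.3042, 0.3042, 0.3042, 0.0291, 0.0291, 0.0291]  mean=1.5279  Neff=3.5689  idx=[0, 0, 1, 1, 2, 3]

post_mean = 1.5279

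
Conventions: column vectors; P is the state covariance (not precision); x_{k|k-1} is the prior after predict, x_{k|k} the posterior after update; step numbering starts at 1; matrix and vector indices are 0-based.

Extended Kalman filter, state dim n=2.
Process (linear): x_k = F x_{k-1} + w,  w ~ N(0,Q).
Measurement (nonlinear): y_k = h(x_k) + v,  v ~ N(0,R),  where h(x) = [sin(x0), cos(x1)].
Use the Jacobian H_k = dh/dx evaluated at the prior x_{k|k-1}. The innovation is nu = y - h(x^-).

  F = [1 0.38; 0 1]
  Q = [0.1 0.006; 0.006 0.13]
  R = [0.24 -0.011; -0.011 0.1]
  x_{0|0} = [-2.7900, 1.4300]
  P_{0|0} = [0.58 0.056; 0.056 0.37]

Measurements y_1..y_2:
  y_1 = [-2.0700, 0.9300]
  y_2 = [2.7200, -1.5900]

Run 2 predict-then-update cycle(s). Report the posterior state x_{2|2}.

x_post = [1.5054, 2.5184]

step 1: x^-=[-2.2466, 1.4300]  P^-=[0.7760 0.2026; 0.2026 0.5000]  H_jac=[-0.6255 0.0000; 0.0000 -0.9901]  S=[0.5436 0.1145; 0.1145 0.5902]  K=[-0.8563 -0.1738; -0.0589 -0.8274]  nu=[-1.2898, 0.7897]  x^+=[-1.2794, 0.8525]  P^+=[0.3255 0.0080; 0.0080 0.0829]
step 2: x^-=[-0.9554, 0.8525]  P^-=[0.4436 0.0455; 0.0455 0.2129]  H_jac=[0.5772 0.0000; 0.0000 -0.7530]  S=[0.3878 -0.0308; -0.0308 0.2207]  K=[0.6552 -0.0640; 0.0102 -0.7249]  nu=[3.5366, -2.2481]  x^+=[1.5054, 2.5184]  P^+=[0.2736 0.0181; 0.0181 0.0964]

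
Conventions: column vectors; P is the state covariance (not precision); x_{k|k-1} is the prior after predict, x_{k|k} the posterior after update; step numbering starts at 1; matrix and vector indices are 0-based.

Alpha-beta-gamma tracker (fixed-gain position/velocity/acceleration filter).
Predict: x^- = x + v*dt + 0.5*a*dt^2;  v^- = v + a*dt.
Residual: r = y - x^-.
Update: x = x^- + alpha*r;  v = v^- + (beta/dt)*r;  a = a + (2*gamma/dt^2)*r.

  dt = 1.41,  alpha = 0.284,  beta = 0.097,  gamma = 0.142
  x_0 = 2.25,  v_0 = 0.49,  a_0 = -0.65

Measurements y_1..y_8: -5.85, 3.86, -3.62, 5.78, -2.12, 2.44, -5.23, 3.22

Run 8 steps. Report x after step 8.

x_post = 15.4456

step 1: x_pred=2.2948  r=-8.1448  x^+=-0.0183  v^+=-0.9868  a^+=-1.8135
step 2: x_pred=-3.2124  r=7.0724  x^+=-1.2039  v^+=-3.0573  a^+=-0.8032
step 3: x_pred=-6.3130  r=2.6930  x^+=-5.5482  v^+=-4.0045  a^+=-0.4185
step 4: x_pred=-11.6105  r=17.3905  x^+=-6.6716  v^+=-3.3982  a^+=2.0658
step 5: x_pred=-9.4096  r=7.2896  x^+=-7.3394  v^+=0.0160  a^+=3.1071
step 6: x_pred=-4.2282  r=6.6682  x^+=-2.3344  v^+=4.8557  a^+=4.0596
step 7: x_pred=8.5476  r=-13.7776  x^+=4.6348  v^+=9.6320  a^+=2.0915
step 8: x_pred=20.2949  r=-17.0749  x^+=15.4456  v^+=11.4063  a^+=-0.3477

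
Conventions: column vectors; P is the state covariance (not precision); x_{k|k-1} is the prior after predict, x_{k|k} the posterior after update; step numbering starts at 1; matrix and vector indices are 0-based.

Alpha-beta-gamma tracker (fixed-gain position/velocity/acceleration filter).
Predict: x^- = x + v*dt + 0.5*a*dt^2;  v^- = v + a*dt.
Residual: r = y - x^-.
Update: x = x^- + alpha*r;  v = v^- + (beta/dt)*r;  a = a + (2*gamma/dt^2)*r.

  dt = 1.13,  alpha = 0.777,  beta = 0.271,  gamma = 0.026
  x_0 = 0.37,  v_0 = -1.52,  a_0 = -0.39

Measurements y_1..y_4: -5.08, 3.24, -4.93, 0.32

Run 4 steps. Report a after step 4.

step 1: x_pred=-1.5966  r=-3.4834  x^+=-4.3032  v^+=-2.7961  a^+=-0.5319
step 2: x_pred=-7.8024  r=11.0424  x^+=0.7776  v^+=-0.7489  a^+=-0.0822
step 3: x_pred=-0.1212  r=-4.8088  x^+=-3.8576  v^+=-1.9950  a^+=-0.2780
step 4: x_pred=-6.2895  r=6.6095  x^+=-1.1539  v^+=-0.7241  a^+=-0.0088

a_post = -0.0088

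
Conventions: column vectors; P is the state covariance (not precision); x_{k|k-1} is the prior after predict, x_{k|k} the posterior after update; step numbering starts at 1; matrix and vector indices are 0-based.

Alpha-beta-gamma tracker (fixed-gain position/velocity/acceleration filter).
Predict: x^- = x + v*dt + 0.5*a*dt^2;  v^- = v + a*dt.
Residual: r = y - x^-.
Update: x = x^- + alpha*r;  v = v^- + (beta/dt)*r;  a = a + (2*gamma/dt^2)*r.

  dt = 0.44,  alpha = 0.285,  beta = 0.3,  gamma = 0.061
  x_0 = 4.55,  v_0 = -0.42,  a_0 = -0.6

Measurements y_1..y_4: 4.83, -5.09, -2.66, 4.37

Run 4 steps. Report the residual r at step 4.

resid = 11.5977

step 1: x_pred=4.3071  r=0.5229  x^+=4.4561  v^+=-0.3275  a^+=-0.2705
step 2: x_pred=4.2859  r=-9.3759  x^+=1.6137  v^+=-6.8391  a^+=-6.1788
step 3: x_pred=-1.9936  r=-0.6664  x^+=-2.1835  v^+=-10.0122  a^+=-6.5988
step 4: x_pred=-7.2277  r=11.5977  x^+=-3.9223  v^+=-5.0082  a^+=0.7097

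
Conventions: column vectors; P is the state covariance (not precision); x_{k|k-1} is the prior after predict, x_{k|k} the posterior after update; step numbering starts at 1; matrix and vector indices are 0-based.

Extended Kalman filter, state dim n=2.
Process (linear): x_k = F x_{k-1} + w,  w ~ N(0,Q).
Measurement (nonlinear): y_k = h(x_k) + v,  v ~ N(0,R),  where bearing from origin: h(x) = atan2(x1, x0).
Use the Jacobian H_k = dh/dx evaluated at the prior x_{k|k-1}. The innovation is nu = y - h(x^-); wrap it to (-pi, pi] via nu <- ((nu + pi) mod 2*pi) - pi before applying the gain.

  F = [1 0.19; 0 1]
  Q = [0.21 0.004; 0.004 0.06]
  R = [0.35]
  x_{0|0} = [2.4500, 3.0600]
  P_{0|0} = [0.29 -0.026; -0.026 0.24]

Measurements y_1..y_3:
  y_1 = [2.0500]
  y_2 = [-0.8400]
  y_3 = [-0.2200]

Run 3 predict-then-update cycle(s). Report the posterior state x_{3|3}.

x_post = [4.5203, 2.9334]

step 1: x^-=[3.0314, 3.0600]  P^-=[0.4988 0.0236; 0.0236 0.3000]  H_jac=[-0.1649 0.1634]  S=[0.3703]  K=[-0.2117; 0.1219]  nu=[1.2599]  x^+=[2.7646, 3.2135]  P^+=[0.4822 0.0332; 0.0332 0.2945]
step 2: x^-=[3.3752, 3.2135]  P^-=[0.7154 0.0931; 0.0931 0.3545]  H_jac=[-0.1480 0.1554]  S=[0.3699]  K=[-0.2470; 0.1117]  nu=[-1.6009]  x^+=[3.7706, 3.0347]  P^+=[0.6928 0.1033; 0.1033 0.3499]
step 3: x^-=[4.3472, 3.0347]  P^-=[0.9547 0.1738; 0.1738 0.4099]  H_jac=[-0.1080 0.1547]  S=[0.3651]  K=[-0.2087; 0.1222]  nu=[-0.8294]  x^+=[4.5203, 2.9334]  P^+=[0.9388 0.1831; 0.1831 0.4044]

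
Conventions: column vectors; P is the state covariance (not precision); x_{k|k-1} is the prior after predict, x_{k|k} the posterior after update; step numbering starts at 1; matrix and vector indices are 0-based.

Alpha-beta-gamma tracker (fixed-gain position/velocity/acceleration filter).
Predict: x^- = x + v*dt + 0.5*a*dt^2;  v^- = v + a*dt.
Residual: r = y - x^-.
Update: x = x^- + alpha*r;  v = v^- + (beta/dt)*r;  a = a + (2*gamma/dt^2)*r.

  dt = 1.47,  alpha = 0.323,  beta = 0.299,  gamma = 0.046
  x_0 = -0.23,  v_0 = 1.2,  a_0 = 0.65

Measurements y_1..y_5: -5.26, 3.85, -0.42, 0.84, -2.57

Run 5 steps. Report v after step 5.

v_post = -0.7981

step 1: x_pred=2.2363  r=-7.4963  x^+=-0.1850  v^+=0.6307  a^+=0.3308
step 2: x_pred=1.0996  r=2.7504  x^+=1.9880  v^+=1.6765  a^+=0.4479
step 3: x_pred=4.9365  r=-5.3565  x^+=3.2063  v^+=1.2455  a^+=0.2199
step 4: x_pred=5.2748  r=-4.4348  x^+=3.8423  v^+=0.6667  a^+=0.0311
step 5: x_pred=4.8559  r=-7.4259  x^+=2.4574  v^+=-0.7981  a^+=-0.2851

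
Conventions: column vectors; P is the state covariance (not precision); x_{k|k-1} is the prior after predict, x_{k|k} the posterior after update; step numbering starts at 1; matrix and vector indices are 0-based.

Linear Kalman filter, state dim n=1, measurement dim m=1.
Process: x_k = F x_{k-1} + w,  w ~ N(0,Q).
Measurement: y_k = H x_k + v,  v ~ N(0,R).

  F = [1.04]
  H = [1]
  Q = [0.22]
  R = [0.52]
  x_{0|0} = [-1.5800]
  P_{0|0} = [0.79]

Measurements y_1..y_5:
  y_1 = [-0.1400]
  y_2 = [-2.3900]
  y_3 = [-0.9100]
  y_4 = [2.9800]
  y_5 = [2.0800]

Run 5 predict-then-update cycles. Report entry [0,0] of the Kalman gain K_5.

step 1: x^-=[-1.6432]  P^-=[1.0745]  S=[1.5945]  K=[0.6739]  nu=[1.5032]  x^+=[-0.6302]  P^+=[0.3504]
step 2: x^-=[-0.6554]  P^-=[0.5990]  S=[1.1190]  K=[0.5353]  nu=[-1.7346]  x^+=[-1.5840]  P^+=[0.2784]
step 3: x^-=[-1.6473]  P^-=[0.5211]  S=[1.0411]  K=[0.5005]  nu=[0.7373]  x^+=[-1.2783]  P^+=[0.2603]
step 4: x^-=[-1.3294]  P^-=[0.5015]  S=[1.0215]  K=[0.4909]  nu=[4.3094]  x^+=[0.7863]  P^+=[0.2553]
step 5: x^-=[0.8177]  P^-=[0.4961]  S=[1.0161]  K=[0.4883]  nu=[1.2623]  x^+=[1.4340]  P^+=[0.2539]

K[0,0] = 0.4883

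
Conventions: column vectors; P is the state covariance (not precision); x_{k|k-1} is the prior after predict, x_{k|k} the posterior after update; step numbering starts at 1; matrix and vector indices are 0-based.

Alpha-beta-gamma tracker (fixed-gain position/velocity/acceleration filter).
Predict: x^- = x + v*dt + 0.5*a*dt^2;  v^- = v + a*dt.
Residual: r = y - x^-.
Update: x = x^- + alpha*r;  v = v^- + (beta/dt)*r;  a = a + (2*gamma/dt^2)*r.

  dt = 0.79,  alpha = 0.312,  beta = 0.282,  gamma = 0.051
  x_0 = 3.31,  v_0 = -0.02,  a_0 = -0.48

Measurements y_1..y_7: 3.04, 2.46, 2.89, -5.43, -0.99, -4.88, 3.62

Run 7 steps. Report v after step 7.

step 1: x_pred=3.1444  r=-0.1044  x^+=3.1118  v^+=-0.4365  a^+=-0.4971
step 2: x_pred=2.6119  r=-0.1519  x^+=2.5645  v^+=-0.8834  a^+=-0.5219
step 3: x_pred=1.7038  r=1.1862  x^+=2.0739  v^+=-0.8722  a^+=-0.3280
step 4: x_pred=1.2825  r=-6.7125  x^+=-0.8118  v^+=-3.5275  a^+=-1.4251
step 5: x_pred=-4.0432  r=3.0532  x^+=-3.0906  v^+=-3.5634  a^+=-0.9261
step 6: x_pred=-6.1947  r=1.3147  x^+=-5.7845  v^+=-3.8257  a^+=-0.7112
step 7: x_pred=-9.0287  r=12.6487  x^+=-5.0823  v^+=0.1276  a^+=1.3560

v_post = 0.1276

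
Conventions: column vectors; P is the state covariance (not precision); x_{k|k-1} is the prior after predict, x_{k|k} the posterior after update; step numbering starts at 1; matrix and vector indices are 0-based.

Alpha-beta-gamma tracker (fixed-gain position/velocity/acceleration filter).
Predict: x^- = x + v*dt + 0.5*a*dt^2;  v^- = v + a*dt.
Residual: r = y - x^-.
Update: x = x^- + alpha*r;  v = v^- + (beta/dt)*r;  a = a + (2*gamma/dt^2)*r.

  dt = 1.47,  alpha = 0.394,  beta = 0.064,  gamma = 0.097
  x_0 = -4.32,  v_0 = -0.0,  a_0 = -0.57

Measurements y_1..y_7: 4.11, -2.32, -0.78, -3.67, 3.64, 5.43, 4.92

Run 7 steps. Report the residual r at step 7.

step 1: x_pred=-4.9359  r=9.0459  x^+=-1.3718  v^+=-0.4441  a^+=0.2421
step 2: x_pred=-1.7630  r=-0.5570  x^+=-1.9824  v^+=-0.1124  a^+=0.1921
step 3: x_pred=-1.9401  r=1.1601  x^+=-1.4830  v^+=0.2205  a^+=0.2963
step 4: x_pred=-0.8388  r=-2.8312  x^+=-1.9543  v^+=0.5327  a^+=0.0421
step 5: x_pred=-1.1257  r=4.7657  x^+=0.7520  v^+=0.8021  a^+=0.4699
step 6: x_pred=2.4388  r=2.9912  x^+=3.6173  v^+=1.6231  a^+=0.7385
step 7: x_pred=6.8012  r=-1.8812  x^+=6.0600  v^+=2.6268  a^+=0.5696

resid = -1.8812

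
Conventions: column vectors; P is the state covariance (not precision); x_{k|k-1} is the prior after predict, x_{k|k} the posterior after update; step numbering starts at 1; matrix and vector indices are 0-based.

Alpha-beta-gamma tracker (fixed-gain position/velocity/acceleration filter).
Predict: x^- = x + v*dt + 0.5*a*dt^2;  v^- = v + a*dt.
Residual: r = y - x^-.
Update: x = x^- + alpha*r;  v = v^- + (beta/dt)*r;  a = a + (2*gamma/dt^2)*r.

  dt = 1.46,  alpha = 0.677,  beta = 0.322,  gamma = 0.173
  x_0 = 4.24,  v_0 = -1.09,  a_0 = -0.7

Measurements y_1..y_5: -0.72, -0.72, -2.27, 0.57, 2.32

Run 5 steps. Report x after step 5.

step 1: x_pred=1.9025  r=-2.6225  x^+=0.1271  v^+=-2.6904  a^+=-1.1257
step 2: x_pred=-5.0007  r=4.2807  x^+=-2.1027  v^+=-3.3898  a^+=-0.4309
step 3: x_pred=-7.5110  r=5.2410  x^+=-3.9628  v^+=-2.8630  a^+=0.4199
step 4: x_pred=-7.6953  r=8.2653  x^+=-2.0997  v^+=-0.4271  a^+=1.7615
step 5: x_pred=-0.8459  r=3.1659  x^+=1.2974  v^+=2.8429  a^+=2.2754

x_post = 1.2974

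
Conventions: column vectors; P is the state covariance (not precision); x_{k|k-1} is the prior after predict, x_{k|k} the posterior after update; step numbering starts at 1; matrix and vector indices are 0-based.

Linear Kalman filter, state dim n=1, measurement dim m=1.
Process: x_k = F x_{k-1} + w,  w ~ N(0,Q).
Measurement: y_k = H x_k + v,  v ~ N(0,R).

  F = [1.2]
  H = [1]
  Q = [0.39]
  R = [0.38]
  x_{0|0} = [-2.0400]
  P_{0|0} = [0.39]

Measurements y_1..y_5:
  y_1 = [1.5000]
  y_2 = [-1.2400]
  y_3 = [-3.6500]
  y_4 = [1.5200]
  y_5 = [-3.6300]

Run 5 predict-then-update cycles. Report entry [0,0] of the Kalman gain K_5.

K[0,0] = 0.6649

step 1: x^-=[-2.4480]  P^-=[0.9516]  S=[1.3316]  K=[0.7146]  nu=[3.9480]  x^+=[0.3734]  P^+=[0.2716]
step 2: x^-=[0.4480]  P^-=[0.7810]  S=[1.1610]  K=[0.6727]  nu=[-1.6880]  x^+=[-0.6875]  P^+=[0.2556]
step 3: x^-=[-0.8250]  P^-=[0.7581]  S=[1.1381]  K=[0.6661]  nu=[-2.8250]  x^+=[-2.7068]  P^+=[0.2531]
step 4: x^-=[-3.2481]  P^-=[0.7545]  S=[1.1345]  K=[0.6650]  nu=[4.7681]  x^+=[-0.0771]  P^+=[0.2527]
step 5: x^-=[-0.0925]  P^-=[0.7539]  S=[1.1339]  K=[0.6649]  nu=[-3.5375]  x^+=[-2.4445]  P^+=[0.2527]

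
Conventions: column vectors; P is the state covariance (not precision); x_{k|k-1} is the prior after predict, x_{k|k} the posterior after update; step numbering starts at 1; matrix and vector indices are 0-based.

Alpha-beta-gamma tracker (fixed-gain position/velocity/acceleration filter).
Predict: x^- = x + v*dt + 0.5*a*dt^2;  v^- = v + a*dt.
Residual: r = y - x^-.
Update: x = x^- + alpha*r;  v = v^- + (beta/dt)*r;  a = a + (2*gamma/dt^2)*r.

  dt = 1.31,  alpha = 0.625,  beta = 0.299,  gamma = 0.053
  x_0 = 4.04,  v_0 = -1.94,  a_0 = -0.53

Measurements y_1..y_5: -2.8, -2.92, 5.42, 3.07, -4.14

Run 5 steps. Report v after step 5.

v_post = -0.2090

step 1: x_pred=1.0438  r=-3.8438  x^+=-1.3586  v^+=-3.5116  a^+=-0.7674
step 2: x_pred=-6.6173  r=3.6973  x^+=-4.3065  v^+=-3.6731  a^+=-0.5391
step 3: x_pred=-9.5807  r=15.0007  x^+=-0.2053  v^+=-0.9554  a^+=0.3875
step 4: x_pred=-1.1243  r=4.1943  x^+=1.4971  v^+=0.5096  a^+=0.6466
step 5: x_pred=2.7195  r=-6.8595  x^+=-1.5677  v^+=-0.2090  a^+=0.2229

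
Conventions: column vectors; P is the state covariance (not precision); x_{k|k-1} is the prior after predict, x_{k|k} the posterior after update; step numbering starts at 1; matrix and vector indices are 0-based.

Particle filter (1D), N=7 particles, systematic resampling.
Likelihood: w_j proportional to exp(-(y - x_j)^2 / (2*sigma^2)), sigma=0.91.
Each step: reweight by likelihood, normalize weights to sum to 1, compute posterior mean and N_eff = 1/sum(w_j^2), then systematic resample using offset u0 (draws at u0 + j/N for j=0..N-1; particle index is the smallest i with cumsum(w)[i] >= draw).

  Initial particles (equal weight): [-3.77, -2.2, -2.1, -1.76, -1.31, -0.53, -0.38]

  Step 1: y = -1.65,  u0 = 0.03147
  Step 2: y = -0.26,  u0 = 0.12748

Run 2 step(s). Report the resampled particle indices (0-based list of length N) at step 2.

step 1: w=[0.0146, 0.1828, 0.1942, 0.2179, 0.2047, 0.1029, 0.0829]  mean=-1.6027  Neff=5.6116  idx=[1, 1, 2, 3, 3, 4, 5]
step 2: w=[0.0444, 0.0444, 0.0558, 0.1108, 0.1108, 0.2215, 0.4124]  mean=-1.2112  Neff=3.9889  idx=[2, 4, 5, 5, 6, 6, 6]

resampled_idx = [2, 4, 5, 5, 6, 6, 6]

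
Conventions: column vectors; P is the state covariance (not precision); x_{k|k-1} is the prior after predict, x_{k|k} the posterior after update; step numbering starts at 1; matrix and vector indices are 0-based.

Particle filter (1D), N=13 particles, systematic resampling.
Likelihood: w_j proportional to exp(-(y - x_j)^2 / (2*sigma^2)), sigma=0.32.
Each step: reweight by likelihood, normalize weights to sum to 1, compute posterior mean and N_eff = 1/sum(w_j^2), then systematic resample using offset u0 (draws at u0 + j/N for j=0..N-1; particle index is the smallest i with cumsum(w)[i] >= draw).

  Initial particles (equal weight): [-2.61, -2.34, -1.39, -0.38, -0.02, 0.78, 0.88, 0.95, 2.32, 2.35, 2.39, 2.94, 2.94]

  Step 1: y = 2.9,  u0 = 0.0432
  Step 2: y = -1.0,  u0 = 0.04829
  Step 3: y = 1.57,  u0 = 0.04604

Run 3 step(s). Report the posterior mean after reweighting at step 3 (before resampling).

post_mean = 2.3294

step 1: w=[0.0000, 0.0000, 0.0000, 0.0000, 0.0000, 0.0000, 0.0000, 0.0000, 0.0720, 0.0850, 0.1045, 0.3693, 0.3693]  mean=2.7877  Neff=3.3780  idx=[8, 9, 10, 11, 11, 11, 11, 11, 12, 12, 12, 12, 12]
step 2: w=[0.6769, 0.2548, 0.0683, 0.0000, 0.0000, 0.0000, 0.0000, 0.0000, 0.0000, 0.0000, 0.0000, 0.0000, 0.0000]  mean=2.3324  Neff=1.8948  idx=[0, 0, 0, 0, 0, 0, 0, 0, 0, 1, 1, 1, 2]
step 3: w=[0.0835, 0.0835, 0.0835, 0.0835, 0.0835, 0.0835, 0.0835, 0.0835, 0.0835, 0.0667, 0.0667, 0.0667, 0.0488]  mean=2.3294  Neff=12.7532  idx=[0, 1, 2, 3, 4, 5, 6, 7, 7, 8, 9, 11, 12]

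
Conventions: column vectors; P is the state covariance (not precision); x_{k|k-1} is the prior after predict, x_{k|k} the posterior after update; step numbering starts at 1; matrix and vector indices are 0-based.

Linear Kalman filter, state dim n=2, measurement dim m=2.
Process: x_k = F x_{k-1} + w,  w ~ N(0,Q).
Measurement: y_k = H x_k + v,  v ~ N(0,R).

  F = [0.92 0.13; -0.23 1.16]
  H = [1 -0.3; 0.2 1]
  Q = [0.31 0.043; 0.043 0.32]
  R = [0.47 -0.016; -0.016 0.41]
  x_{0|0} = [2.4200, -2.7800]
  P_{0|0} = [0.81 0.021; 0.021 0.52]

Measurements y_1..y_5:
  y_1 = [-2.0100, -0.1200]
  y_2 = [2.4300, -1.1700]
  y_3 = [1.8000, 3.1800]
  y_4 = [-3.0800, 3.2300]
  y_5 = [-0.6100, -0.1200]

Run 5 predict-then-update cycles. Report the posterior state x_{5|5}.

step 1: x^-=[1.8650, -3.7814]  P^-=[1.0094 -0.0282; -0.0282 1.0514]  S=[1.5909 -0.1560; -0.1560 1.4905]  K=[0.6580 0.1854; -0.1487 0.6860]  nu=[-5.0094, 3.2884]  x^+=[-0.8213, -0.7806]  P^+=[0.3075 0.0040; 0.0040 0.2829]
step 2: x^-=[-0.8571, -0.7165]  P^-=[0.5760 0.0247; 0.0247 0.7147]  S=[1.0955 -0.0920; -0.0920 1.1577]  K=[0.5327 0.1632; -0.1218 0.6120]  nu=[3.0721, -0.2820]  x^+=[0.7334, -1.2633]  P^+=[0.2503 0.0083; 0.0083 0.2512]
step 3: x^-=[0.5105, -1.6341]  P^-=[0.5281 0.0366; 0.0366 0.6668]  S=[1.0361 -0.0761; -0.0761 1.1126]  K=[0.5110 0.1627; -0.1139 0.5981]  nu=[0.7992, 4.7120]  x^+=[1.6857, 1.0933]  P^+=[0.2407 0.0104; 0.0104 0.2450]
step 4: x^-=[1.6930, 0.8805]  P^-=[0.5203 0.0398; 0.0398 0.6568]  S=[1.0256 -0.0716; -0.0716 1.1036]  K=[0.5071 0.1633; -0.1118 0.5952]  nu=[-4.5088, 2.0109]  x^+=[-0.2652, 2.5814]  P^+=[0.2390 0.0110; 0.0110 0.2436]
step 5: x^-=[0.0916, 3.0554]  P^-=[0.5191 0.0406; 0.0406 0.6546]  S=[1.0236 -0.0704; -0.0704 1.1015]  K=[0.5064 0.1635; -0.1113 0.5945]  nu=[0.2150, -3.1937]  x^+=[-0.3215, 1.1329]  P^+=[0.2388 0.0112; 0.0112 0.2433]

x_post = [-0.3215, 1.1329]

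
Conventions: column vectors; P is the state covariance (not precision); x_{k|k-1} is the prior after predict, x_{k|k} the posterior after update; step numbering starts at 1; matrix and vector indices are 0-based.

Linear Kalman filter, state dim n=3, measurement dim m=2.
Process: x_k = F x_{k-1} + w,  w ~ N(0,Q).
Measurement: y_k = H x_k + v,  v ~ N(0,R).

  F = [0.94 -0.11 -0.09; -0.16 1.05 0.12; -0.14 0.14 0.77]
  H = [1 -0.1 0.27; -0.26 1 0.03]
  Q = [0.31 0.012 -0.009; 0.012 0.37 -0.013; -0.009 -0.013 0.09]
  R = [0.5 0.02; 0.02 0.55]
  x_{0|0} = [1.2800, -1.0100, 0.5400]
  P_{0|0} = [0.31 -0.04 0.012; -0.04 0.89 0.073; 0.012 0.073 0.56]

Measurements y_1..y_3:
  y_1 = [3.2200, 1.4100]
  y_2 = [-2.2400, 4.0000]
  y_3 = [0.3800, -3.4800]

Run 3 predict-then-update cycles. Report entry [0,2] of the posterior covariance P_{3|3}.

P_post[0,2] = -0.1036

step 1: x^-=[1.2657, -1.2005, 0.0952]  P^-=[0.6069 -0.1900 -0.1065; -0.1900 1.3986 0.2419; -0.1065 0.2419 0.4603]  S=[1.1219 -0.4000; -0.4000 2.1050]  K=[0.5072 -0.0704; 0.0115 0.6935; 0.0454 0.1432]  nu=[1.8085, 2.9367]  x^+=[1.9764, 0.8569, 0.5979]  P^+=[0.2793 0.0466 -0.0833; 0.0466 0.3924 0.0454; -0.0833 0.0454 0.4200]
step 2: x^-=[1.7097, 0.6552, 0.3037]  P^-=[0.5703 -0.0486 -0.1398; -0.0486 0.8148 0.1310; -0.1398 0.1310 0.3781]  S=[1.0332 -0.2159; -0.2159 1.4390]  K=[0.5069 -0.0637; 0.0301 0.5823; -0.0240 0.1206]  nu=[-3.9662, 3.7802]  x^+=[-0.5413, 2.7371, 0.8547]  P^+=[0.2851 0.0523 -0.1027; 0.0523 0.3336 0.0285; -0.1027 0.0285 0.3553]
step 3: x^-=[-0.8868, 3.0631, 1.1171]  P^-=[0.5760 -0.0368 -0.1470; -0.0368 0.7437 0.1043; -0.1470 0.1043 0.3390]  S=[1.0305 -0.2054; -0.2054 1.3607]  K=[0.5114 -0.0631; 0.0312 0.5606; -0.0428 0.1057]  nu=[1.2715, -6.8071]  x^+=[0.1933, -0.7136, 0.3429]  P^+=[0.2878 0.0534 -0.1036; 0.0534 0.3222 0.0207; -0.1036 0.0207 0.3201]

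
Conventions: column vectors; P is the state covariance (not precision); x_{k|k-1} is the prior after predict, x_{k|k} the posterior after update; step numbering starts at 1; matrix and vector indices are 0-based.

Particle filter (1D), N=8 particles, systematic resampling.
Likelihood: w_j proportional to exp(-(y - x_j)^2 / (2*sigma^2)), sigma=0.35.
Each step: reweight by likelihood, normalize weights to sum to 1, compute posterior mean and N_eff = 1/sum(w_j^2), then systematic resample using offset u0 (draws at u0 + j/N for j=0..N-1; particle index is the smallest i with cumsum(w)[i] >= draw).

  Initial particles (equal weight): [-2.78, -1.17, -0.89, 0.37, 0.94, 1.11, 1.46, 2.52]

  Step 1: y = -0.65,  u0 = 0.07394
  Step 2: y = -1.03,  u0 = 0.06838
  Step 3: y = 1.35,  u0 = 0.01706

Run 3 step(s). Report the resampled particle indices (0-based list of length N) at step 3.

step 1: w=[0.0000, 0.2918, 0.6956, 0.0126, 0.0000, 0.0000, 0.0000, 0.0000]  mean=-0.9558  Neff=1.7571  idx=[1, 1, 2, 2, 2, 2, 2, 2]
step 2: w=[0.1250, 0.1250, 0.1250, 0.1250, 0.1250, 0.1250, 0.1250, 0.1250]  mean=-0.9600  Neff=8.0000  idx=[0, 1, 2, 3, 4, 5, 6, 7]
step 3: w=[0.0007, 0.0007, 0.1664, 0.1664, 0.1664, 0.1664, 0.1664, 0.1664]  mean=-0.8904  Neff=6.0173  idx=[2, 2, 3, 4, 5, 5, 6, 7]

resampled_idx = [2, 2, 3, 4, 5, 5, 6, 7]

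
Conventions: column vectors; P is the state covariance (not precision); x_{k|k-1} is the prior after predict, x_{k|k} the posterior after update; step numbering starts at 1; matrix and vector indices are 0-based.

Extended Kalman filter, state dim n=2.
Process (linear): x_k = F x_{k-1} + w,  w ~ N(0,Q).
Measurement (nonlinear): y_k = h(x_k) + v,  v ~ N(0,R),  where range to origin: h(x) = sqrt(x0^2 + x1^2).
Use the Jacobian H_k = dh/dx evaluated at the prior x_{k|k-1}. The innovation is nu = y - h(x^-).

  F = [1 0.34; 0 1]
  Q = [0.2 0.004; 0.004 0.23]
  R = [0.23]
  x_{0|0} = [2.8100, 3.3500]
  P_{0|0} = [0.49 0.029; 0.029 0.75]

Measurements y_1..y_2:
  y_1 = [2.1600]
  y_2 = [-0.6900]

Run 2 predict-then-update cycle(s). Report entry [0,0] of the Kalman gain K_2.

K[0,0] = 0.5421

step 1: x^-=[3.9490, 3.3500]  P^-=[0.7964 0.2880; 0.2880 0.9800]  H_jac=[0.7626 0.6469]  S=[1.3874]  K=[0.5720; 0.6152]  nu=[-3.0185]  x^+=[2.2223, 1.4929]  P^+=[0.3424 -0.2003; -0.2003 0.4548]
step 2: x^-=[2.7299, 1.4929]  P^-=[0.4588 -0.0416; -0.0416 0.6848]  H_jac=[0.8774 0.4798]  S=[0.7058]  K=[0.5421; 0.4138]  nu=[-3.8014]  x^+=[0.6693, -0.0801]  P^+=[0.2514 -0.1999; -0.1999 0.5640]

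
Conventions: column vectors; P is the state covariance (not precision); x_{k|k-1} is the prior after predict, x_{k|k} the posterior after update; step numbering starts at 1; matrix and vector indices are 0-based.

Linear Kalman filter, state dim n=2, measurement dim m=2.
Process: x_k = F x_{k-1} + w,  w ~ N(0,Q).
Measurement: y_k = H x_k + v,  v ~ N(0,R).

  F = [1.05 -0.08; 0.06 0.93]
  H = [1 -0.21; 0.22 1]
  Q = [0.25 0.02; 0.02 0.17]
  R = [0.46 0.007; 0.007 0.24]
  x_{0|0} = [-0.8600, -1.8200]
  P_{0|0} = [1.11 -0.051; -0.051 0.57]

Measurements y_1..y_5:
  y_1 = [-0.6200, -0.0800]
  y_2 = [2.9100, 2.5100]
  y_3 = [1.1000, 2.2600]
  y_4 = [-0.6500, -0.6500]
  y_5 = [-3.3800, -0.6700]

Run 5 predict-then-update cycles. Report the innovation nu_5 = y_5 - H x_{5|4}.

step 1: x^-=[-0.7574, -1.7442]  P^-=[1.4860 -0.0020; -0.0020 0.6613]  S=[1.9760 0.1931; 0.1931 0.9723]  K=[0.7338 0.1884; -0.1405 0.7076]  nu=[-0.2289, 1.8308]  x^+=[-0.5804, -0.4166]  P^+=[0.3340 -0.0231; -0.0231 0.1739]
step 2: x^-=[-0.5761, -0.4223]  P^-=[0.6233 0.0056; 0.0056 0.3190]  S=[1.0950 0.0825; 0.0825 0.5917]  K=[0.5558 0.1638; -0.0979 0.5549]  nu=[3.3975, 3.0591]  x^+=[1.8131, 0.9428]  P^+=[0.2541 -0.0127; -0.0127 0.1353]
step 3: x^-=[1.8283, 0.9856]  P^-=[0.5332 0.0136; 0.0136 0.2865]  S=[1.0001 0.0771; 0.0771 0.5583]  K=[0.5177 0.1630; -0.0875 0.5306]  nu=[-0.5213, 0.8721]  x^+=[1.7005, 1.4940]  P^+=[0.2373 -0.0095; -0.0095 0.1288]
step 4: x^-=[1.6660, 1.4915]  P^-=[0.5140 0.0162; 0.0162 0.2812]  S=[0.9797 0.0764; 0.0764 0.5532]  K=[0.5085 0.1634; -0.0849 0.5265]  nu=[-2.0028, -2.5080]  x^+=[0.2379, 0.3410]  P^+=[0.2333 -0.0085; -0.0085 0.1276]
step 5: x^-=[0.2225, 0.3314]  P^-=[0.5094 0.0169; 0.0169 0.2803]  S=[0.9747 0.0763; 0.0763 0.5524]  K=[0.5062 0.1635; -0.0842 0.5258]  nu=[-3.5329, -1.0504]  x^+=[-1.7376, 0.0767]  P^+=[0.2323 -0.0083; -0.0083 0.1274]

innov = [-3.5329, -1.0504]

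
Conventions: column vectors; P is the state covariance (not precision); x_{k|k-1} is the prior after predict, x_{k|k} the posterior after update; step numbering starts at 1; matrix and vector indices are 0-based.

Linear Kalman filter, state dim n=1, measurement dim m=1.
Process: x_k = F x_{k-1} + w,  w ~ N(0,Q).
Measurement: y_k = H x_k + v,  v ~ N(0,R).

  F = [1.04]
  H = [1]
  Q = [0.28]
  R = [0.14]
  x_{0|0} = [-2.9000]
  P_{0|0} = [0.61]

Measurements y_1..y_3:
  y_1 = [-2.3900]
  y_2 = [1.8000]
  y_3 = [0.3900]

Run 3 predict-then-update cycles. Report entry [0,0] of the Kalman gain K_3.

step 1: x^-=[-3.0160]  P^-=[0.9398]  S=[1.0798]  K=[0.8703]  nu=[0.6260]  x^+=[-2.4712]  P^+=[0.1218]
step 2: x^-=[-2.5700]  P^-=[0.4118]  S=[0.5518]  K=[0.7463]  nu=[4.3700]  x^+=[0.6912]  P^+=[0.1045]
step 3: x^-=[0.7189]  P^-=[0.3930]  S=[0.5330]  K=[0.7373]  nu=[-0.3289]  x^+=[0.4764]  P^+=[0.1032]

K[0,0] = 0.7373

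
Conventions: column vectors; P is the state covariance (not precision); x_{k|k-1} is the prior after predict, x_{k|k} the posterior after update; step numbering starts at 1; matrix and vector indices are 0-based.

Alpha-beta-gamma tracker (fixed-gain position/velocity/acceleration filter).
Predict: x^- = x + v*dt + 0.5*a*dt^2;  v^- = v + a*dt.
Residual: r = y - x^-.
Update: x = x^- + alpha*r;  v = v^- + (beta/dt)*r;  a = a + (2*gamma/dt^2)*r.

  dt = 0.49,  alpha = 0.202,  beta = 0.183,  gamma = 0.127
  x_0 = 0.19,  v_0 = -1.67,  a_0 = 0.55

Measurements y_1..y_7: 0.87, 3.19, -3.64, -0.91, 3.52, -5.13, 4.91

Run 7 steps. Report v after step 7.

step 1: x_pred=-0.5623  r=1.4323  x^+=-0.2730  v^+=-0.8656  a^+=2.0652
step 2: x_pred=-0.4492  r=3.6392  x^+=0.2859  v^+=1.5055  a^+=5.9150
step 3: x_pred=1.7337  r=-5.3737  x^+=0.6482  v^+=2.3969  a^+=0.2302
step 4: x_pred=1.8504  r=-2.7604  x^+=1.2928  v^+=1.4788  a^+=-2.6900
step 5: x_pred=1.6945  r=1.8255  x^+=2.0632  v^+=0.8425  a^+=-0.7587
step 6: x_pred=2.3850  r=-7.5150  x^+=0.8669  v^+=-2.3359  a^+=-8.7087
step 7: x_pred=-1.3231  r=6.2331  x^+=-0.0640  v^+=-4.2753  a^+=-2.1148

v_post = -4.2753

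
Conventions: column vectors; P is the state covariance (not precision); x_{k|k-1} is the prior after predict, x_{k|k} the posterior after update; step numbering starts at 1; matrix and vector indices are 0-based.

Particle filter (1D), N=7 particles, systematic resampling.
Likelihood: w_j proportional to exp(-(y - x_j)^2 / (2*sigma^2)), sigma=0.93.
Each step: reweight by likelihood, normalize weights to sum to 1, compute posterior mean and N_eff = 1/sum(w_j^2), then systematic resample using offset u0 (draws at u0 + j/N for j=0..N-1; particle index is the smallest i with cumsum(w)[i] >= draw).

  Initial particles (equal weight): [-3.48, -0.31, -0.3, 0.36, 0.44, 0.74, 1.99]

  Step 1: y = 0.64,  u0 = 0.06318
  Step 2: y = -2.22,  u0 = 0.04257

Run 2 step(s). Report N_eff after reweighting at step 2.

N_eff = 3.1605

step 1: w=[0.0000, 0.1328, 0.1343, 0.2138, 0.2186, 0.2225, 0.0780]  mean=0.4116  Neff=5.4125  idx=[1, 2, 3, 4, 4, 5, 5]
step 2: w=[0.3947, 0.3861, 0.0693, 0.0544, 0.0544, 0.0205, 0.0205]  mean=-0.1349  Neff=3.1605  idx=[0, 0, 0, 1, 1, 1, 3]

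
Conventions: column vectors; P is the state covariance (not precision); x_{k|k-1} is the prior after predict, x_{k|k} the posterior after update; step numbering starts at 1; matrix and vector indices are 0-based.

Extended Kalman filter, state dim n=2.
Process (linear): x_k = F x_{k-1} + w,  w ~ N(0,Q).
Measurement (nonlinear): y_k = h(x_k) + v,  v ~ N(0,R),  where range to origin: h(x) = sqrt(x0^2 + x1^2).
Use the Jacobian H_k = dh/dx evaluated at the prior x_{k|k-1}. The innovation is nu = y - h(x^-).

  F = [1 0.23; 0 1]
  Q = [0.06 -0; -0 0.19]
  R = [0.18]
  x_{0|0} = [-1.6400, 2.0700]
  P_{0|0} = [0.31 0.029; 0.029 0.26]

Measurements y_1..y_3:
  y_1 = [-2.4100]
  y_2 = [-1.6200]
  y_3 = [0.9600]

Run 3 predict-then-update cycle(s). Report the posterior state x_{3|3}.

step 1: x^-=[-1.1639, 2.0700]  P^-=[0.3971 0.0888; 0.0888 0.4500]  H_jac=[-0.4901 0.8717]  S=[0.5414]  K=[-0.2165; 0.6441]  nu=[-4.7848]  x^+=[-0.1280, -1.0119]  P^+=[0.3717 0.1643; 0.1643 0.2254]
step 2: x^-=[-0.3607, -1.0119]  P^-=[0.5192 0.2161; 0.2161 0.4154]  H_jac=[-0.3358 -0.9419]  S=[0.7438]  K=[-0.5081; -0.6236]  nu=[-2.6942]  x^+=[1.0082, 0.6683]  P^+=[0.3272 -0.0195; -0.0195 0.1261]
step 3: x^-=[1.1619, 0.6683]  P^-=[0.3849 0.0095; 0.0095 0.3161]  H_jac=[0.8669 0.4986]  S=[0.5560]  K=[0.6086; 0.2983]  nu=[-0.3804]  x^+=[0.9304, 0.5548]  P^+=[0.1790 -0.0914; -0.0914 0.2667]

x_post = [0.9304, 0.5548]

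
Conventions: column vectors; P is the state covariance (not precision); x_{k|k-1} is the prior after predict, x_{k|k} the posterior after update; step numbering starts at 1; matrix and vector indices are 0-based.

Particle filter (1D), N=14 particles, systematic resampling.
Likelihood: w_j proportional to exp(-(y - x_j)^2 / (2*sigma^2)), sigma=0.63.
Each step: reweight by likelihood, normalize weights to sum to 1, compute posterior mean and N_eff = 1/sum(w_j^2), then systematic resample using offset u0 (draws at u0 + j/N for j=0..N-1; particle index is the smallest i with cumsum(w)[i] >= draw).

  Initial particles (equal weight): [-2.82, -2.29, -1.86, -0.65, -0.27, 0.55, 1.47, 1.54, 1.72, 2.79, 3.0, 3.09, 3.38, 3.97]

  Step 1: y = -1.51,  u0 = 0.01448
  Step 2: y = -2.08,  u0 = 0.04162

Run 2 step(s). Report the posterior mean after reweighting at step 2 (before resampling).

step 1: w=[0.0581, 0.2347, 0.4329, 0.1990, 0.0728, 0.0024, 0.0000, 0.0000, 0.0000, 0.0000, 0.0000, 0.0000, 0.0000, 0.0000]  mean=-1.6544  Neff=3.4388  idx=[0, 1, 1, 1, 2, 2, 2, 2, 2, 2, 3, 3, 3, 4]
step 2: w=[0.0544, 0.1025, 0.1025, 0.1025, 0.1019, 0.1019, 0.1019, 0.1019, 0.1019, 0.1019, 0.0082, 0.0082, 0.0082, 0.0017]  mean=-2.0117  Neff=10.3054  idx=[0, 1, 2, 2, 3, 4, 5, 5, 6, 7, 7, 8, 9, 9]

post_mean = -2.0117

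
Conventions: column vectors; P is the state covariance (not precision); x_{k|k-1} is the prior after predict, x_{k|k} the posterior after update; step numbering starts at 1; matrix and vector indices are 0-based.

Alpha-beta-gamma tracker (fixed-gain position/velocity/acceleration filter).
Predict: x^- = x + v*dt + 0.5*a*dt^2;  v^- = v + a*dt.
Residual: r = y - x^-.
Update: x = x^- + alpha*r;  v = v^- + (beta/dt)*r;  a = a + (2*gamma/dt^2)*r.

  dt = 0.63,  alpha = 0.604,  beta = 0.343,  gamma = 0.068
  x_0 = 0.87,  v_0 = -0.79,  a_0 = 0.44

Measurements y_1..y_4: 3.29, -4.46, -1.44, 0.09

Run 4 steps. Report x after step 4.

x_post = -1.3325

step 1: x_pred=0.4596  r=2.8304  x^+=2.1692  v^+=1.0282  a^+=1.4098
step 2: x_pred=3.0967  r=-7.5567  x^+=-1.4675  v^+=-2.1978  a^+=-1.1795
step 3: x_pred=-3.0862  r=1.6462  x^+=-2.0919  v^+=-2.0446  a^+=-0.6154
step 4: x_pred=-3.5021  r=3.5921  x^+=-1.3325  v^+=-0.4766  a^+=0.6155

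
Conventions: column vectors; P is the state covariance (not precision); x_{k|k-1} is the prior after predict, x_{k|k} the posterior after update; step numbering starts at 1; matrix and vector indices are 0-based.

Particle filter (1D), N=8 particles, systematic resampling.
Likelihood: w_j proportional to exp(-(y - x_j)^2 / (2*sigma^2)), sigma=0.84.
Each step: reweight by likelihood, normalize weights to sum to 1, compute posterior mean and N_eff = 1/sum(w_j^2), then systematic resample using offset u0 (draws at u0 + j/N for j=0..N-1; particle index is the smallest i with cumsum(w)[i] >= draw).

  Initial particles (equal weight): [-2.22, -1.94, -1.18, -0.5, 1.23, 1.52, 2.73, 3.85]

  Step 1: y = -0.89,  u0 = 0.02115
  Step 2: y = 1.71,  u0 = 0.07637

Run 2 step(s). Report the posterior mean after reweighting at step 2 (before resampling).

step 1: w=[0.1081, 0.1733, 0.3567, 0.3399, 0.0157, 0.0062, 0.0000, 0.0000]  mean=-1.1384  Neff=3.5108  idx=[0, 1, 1, 2, 2, 3, 3, 3]
step 2: w=[0.0002, 0.0008, 0.0008, 0.0270, 0.0270, 0.3148, 0.3148, 0.3148]  mean=-0.5393  Neff=3.3479  idx=[5, 5, 5, 6, 6, 7, 7, 7]

post_mean = -0.5393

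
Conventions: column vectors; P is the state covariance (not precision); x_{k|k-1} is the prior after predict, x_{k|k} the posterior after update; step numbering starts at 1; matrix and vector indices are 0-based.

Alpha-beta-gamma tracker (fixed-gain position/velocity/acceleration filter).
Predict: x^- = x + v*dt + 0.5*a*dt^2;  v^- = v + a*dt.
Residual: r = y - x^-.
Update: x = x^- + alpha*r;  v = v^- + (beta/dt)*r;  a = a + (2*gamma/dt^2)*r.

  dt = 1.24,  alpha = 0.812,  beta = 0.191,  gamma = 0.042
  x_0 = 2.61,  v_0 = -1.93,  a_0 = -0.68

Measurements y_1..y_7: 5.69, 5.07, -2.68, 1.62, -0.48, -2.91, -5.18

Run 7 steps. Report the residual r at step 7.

step 1: x_pred=-0.3060  r=5.9960  x^+=4.5628  v^+=-1.8496  a^+=-0.3524
step 2: x_pred=1.9983  r=3.0717  x^+=4.4925  v^+=-1.8135  a^+=-0.1846
step 3: x_pred=2.1018  r=-4.7818  x^+=-1.7810  v^+=-2.7790  a^+=-0.4459
step 4: x_pred=-5.5697  r=7.1897  x^+=0.2683  v^+=-2.2244  a^+=-0.0531
step 5: x_pred=-2.5307  r=2.0507  x^+=-0.8655  v^+=-1.9743  a^+=0.0590
step 6: x_pred=-3.2684  r=0.3584  x^+=-2.9774  v^+=-1.8460  a^+=0.0785
step 7: x_pred=-5.2061  r=0.0261  x^+=-5.1849  v^+=-1.7446  a^+=0.0800

resid = 0.0261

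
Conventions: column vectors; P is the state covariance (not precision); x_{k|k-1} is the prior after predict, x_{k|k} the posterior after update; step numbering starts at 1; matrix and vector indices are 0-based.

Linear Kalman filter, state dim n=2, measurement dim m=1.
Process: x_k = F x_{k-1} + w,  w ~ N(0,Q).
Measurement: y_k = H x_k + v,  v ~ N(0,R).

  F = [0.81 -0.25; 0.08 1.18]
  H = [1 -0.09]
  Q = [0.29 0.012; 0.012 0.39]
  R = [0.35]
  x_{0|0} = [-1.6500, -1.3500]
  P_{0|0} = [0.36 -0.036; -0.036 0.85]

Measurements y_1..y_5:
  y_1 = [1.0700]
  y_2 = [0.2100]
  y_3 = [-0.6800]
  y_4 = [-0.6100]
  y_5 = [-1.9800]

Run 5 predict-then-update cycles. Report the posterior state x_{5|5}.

step 1: x^-=[-0.9990, -1.7250]  P^-=[0.5939 -0.2491; -0.2491 1.5690]  S=[1.0015]  K=[0.6154; -0.3898]  nu=[1.9138]  x^+=[0.1788, -2.4709]  P^+=[0.2146 -0.0089; -0.0089 1.4169]
step 2: x^-=[0.7625, -2.9014]  P^-=[0.5230 -0.4004; -0.4004 2.3626]  S=[0.9642]  K=[0.5798; -0.6358]  nu=[-0.8137]  x^+=[0.2908, -2.3840]  P^+=[0.1989 -0.0450; -0.0450 1.9728]
step 3: x^-=[0.8316, -2.7899]  P^-=[0.5620 -0.5992; -0.5992 3.1297]  S=[1.0452]  K=[0.5893; -0.8428]  nu=[-1.7626]  x^+=[-0.2071, -1.3044]  P^+=[0.1990 -0.0801; -0.0801 2.3874]
step 4: x^-=[0.1583, -1.5557]  P^-=[0.6022 -0.7543; -0.7543 3.7003]  S=[1.1180]  K=[0.5994; -0.9726]  nu=[-0.9083]  x^+=[-0.3861, -0.6723]  P^+=[0.2006 -0.1026; -0.1026 2.6427]
step 5: x^-=[-0.1447, -0.8242]  P^-=[0.6283 -0.8506; -0.8506 4.0517]  S=[1.1642]  K=[0.6054; -1.0438]  nu=[-1.9095]  x^+=[-1.3008, 1.1689]  P^+=[0.2016 -0.1149; -0.1149 2.7832]

x_post = [-1.3008, 1.1689]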